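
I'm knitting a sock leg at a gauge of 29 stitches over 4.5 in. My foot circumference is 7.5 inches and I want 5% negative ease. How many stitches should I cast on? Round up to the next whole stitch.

46 stitches.

Finished = 7.5 × 0.95 = 7.12 in.
29 / 4.5 = 6.444 sts per inch.
7.12 × 6.444 = 45.92 sts.
→ 46 sts.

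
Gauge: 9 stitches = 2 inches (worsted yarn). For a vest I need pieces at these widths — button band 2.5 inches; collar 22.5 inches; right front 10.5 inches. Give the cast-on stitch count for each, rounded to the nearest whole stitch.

Rate = 9/2 = 4.5 sts per in.
button band: 2.5 × 4.5 = 11.25 → 11.
collar: 22.5 × 4.5 = 101.25 → 101.
right front: 10.5 × 4.5 = 47.25 → 47.

button band 11; collar 101; right front 47.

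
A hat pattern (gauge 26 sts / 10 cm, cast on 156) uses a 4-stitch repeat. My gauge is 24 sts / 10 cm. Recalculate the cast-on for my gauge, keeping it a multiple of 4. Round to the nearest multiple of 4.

156 × 24 / 26 = 144.00.
Nearest multiple of 4: 144.

Cast on 144 stitches.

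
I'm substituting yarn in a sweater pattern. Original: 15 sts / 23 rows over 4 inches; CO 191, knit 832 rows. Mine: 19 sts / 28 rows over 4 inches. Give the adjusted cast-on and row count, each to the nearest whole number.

Stitches: 191 × 19/15 = 241.93 → 242.
Rows: 832 × 28/23 = 1012.87 → 1013.

Cast on 242 stitches; work 1013 rows.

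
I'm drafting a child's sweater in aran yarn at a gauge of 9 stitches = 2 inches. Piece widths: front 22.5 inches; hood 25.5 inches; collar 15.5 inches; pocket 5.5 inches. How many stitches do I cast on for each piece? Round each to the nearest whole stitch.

Rate = 9/2 = 4.5 sts per in.
front: 22.5 × 4.5 = 101.25 → 101.
hood: 25.5 × 4.5 = 114.75 → 115.
collar: 15.5 × 4.5 = 69.75 → 70.
pocket: 5.5 × 4.5 = 24.75 → 25.

front 101; hood 115; collar 70; pocket 25.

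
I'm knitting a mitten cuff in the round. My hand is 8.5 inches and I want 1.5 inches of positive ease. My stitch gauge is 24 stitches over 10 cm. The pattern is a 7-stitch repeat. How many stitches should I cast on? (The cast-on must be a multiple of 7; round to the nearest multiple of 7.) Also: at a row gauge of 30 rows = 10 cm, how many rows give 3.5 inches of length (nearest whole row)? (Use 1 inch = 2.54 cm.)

Cast on 63 stitches; work 27 rows.

Finished = 8.5 + 1.5 = 10 inches.
10 inches × 2.54 = 25.40 cm.
24/10 = 2.4 sts per cm; 25.40 × 2.4 = 60.96 sts.
Nearest multiple of 7 → 63.
3.5 inches = 8.89 cm; × 3 = 26.67 → 27 rows.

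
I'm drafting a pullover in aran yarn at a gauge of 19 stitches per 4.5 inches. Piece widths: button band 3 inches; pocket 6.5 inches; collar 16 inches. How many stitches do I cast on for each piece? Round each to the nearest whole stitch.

Rate = 19/4.5 = 4.222 sts per in.
button band: 3 × 4.222 = 12.67 → 13.
pocket: 6.5 × 4.222 = 27.44 → 27.
collar: 16 × 4.222 = 67.56 → 68.

button band 13; pocket 27; collar 68.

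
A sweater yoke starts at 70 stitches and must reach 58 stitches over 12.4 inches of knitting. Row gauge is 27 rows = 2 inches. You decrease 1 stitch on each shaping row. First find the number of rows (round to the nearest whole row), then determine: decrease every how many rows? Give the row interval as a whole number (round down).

Rows = 12.4 × 13.5 = 167.4 → 167 rows.
Stitches to remove: 12 → 12 shaping rows (at 1 st each).
167 / 12 = 13.92 → every 13 rows.

Decrease every 13th row.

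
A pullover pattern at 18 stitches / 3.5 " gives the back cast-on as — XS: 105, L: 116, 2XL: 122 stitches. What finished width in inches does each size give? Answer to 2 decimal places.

18/3.5 = 5.143 sts per in.
XS: 105 / 5.143 = 20.417 → 20.42 in.
L: 116 / 5.143 = 22.556 → 22.56 in.
2XL: 122 / 5.143 = 23.722 → 23.72 in.

XS 20.42 inches; L 22.56 inches; 2XL 23.72 inches.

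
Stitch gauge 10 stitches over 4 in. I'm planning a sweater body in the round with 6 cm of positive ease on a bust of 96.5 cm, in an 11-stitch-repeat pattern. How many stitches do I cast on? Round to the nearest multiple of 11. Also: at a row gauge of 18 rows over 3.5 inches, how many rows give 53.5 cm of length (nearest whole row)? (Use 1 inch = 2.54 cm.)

Cast on 99 stitches; work 108 rows.

Finished = 96.5 + 6 = 102.5 cm.
102.5 cm × 1/2.54 = 40.35 inches.
10/4 = 2.5 sts per in; 40.35 × 2.5 = 100.89 sts.
Nearest multiple of 11 → 99.
53.5 cm = 21.06 inches; × 5.143 = 108.32 → 108 rows.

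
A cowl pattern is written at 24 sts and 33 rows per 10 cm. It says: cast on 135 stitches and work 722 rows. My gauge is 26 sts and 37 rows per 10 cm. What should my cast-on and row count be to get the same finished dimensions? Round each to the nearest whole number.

Stitches: 135 × 26/24 = 146.25 → 146.
Rows: 722 × 37/33 = 809.52 → 810.

Cast on 146 stitches; work 810 rows.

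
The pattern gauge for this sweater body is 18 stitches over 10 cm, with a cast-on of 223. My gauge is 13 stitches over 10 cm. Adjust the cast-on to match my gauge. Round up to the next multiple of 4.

Cast on 164 stitches.

Scale factor = 13 / 18 = 0.722.
223 × 13 / 18 = 161.06 sts.
→ 164 sts.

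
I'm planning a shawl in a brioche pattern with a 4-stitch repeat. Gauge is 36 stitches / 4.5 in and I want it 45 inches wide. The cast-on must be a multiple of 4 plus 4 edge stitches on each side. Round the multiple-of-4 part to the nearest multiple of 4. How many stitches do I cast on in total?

36 / 4.5 = 8 sts per inch.
45 × 8 = 360.00 sts.
Less 8 edge sts → 352.00 for the repeat.
Nearest multiple of 4: 352.
Add back 8 edge sts → 360.

CO 360 sts.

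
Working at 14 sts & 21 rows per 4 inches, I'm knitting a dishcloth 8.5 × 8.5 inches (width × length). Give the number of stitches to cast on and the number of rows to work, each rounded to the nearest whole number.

Stitch gauge = 14/4 = 3.5 sts/in; 8.5 × 3.5 = 29.75 → 30 sts.
Row gauge = 21/4 = 5.25 rows/in; 8.5 × 5.25 = 44.62 → 45 rows.

Cast on 30 stitches and work 45 rows.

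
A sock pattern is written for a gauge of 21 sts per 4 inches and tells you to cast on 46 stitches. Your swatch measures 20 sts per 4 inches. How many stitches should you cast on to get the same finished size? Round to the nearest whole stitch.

Cast on 44 stitches.

Scale factor = 20 / 21 = 0.952.
46 × 20 / 21 = 43.81 sts.
→ 44 sts.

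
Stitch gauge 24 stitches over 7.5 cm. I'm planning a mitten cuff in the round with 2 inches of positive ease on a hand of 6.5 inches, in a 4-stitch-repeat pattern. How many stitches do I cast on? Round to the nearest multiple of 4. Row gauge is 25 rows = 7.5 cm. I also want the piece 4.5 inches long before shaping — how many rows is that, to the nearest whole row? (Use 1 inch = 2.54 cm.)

Finished = 6.5 + 2 = 8.5 inches.
8.5 inches × 2.54 = 21.59 cm.
24/7.5 = 3.2 sts per cm; 21.59 × 3.2 = 69.09 sts.
Nearest multiple of 4 → 68.
4.5 inches = 11.43 cm; × 3.333 = 38.10 → 38 rows.

Cast on 68 stitches; work 38 rows.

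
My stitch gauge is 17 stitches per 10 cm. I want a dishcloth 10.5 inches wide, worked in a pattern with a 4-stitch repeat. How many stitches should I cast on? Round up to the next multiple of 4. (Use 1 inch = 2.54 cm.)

10.5 in = 10.5 × 2.54 = 26.67 cm.
17 / 10 = 1.7 sts/cm.
26.67 × 1.7 = 45.34 sts.
→ 48.

48 stitches.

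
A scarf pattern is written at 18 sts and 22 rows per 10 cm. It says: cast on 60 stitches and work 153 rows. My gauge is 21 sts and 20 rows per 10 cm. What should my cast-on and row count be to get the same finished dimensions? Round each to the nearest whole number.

Cast on 70 stitches; work 139 rows.

Stitches: 60 × 21/18 = 70.00 → 70.
Rows: 153 × 20/22 = 139.09 → 139.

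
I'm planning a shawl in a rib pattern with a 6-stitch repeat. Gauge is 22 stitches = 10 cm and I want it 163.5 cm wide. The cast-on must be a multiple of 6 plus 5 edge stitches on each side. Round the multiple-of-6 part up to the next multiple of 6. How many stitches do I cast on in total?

22 / 10 = 2.2 sts per cm.
163.5 × 2.2 = 359.70 sts.
Less 10 edge sts → 349.70 for the repeat.
Next multiple of 6: 354.
Add back 10 edge sts → 364.

CO 364 sts.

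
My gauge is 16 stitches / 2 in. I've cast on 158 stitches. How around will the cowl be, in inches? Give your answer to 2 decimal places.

16 stitches / 2 inch = 8 stitches per inch.
158 / 8 = 19.750 inches.

19.75 inches.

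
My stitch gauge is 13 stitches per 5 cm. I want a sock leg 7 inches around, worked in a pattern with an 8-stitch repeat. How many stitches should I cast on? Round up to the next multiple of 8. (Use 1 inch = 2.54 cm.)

CO 48 sts.

7 in = 7 × 2.54 = 17.78 cm.
13 / 5 = 2.6 sts/cm.
17.78 × 2.6 = 46.23 sts.
→ 48.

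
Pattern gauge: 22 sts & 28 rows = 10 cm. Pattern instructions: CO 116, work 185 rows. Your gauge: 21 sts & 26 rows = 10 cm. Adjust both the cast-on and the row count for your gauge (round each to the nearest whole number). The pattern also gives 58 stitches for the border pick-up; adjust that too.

Stitches: 116 × 21/22 = 110.73 → 111.
Rows: 185 × 26/28 = 171.79 → 172.
border pick-up: 58 × 21/22 = 55.36 → 55.

Cast on 111 stitches; work 172 rows; border pick-up 55 stitches.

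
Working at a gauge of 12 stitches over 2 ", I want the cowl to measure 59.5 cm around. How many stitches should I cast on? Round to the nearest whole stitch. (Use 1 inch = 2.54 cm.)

59.5 cm = 23.43 in.
12 stitches / 2 in = 6 stitches per inch.
23.43 × 6 = 140.55 stitches.
Round to nearest → 141.

141 stitches.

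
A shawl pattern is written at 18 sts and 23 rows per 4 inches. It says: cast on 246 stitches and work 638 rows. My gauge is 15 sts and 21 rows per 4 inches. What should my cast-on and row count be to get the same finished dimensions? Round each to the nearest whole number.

Cast on 205 stitches; work 583 rows.

Stitches: 246 × 15/18 = 205.00 → 205.
Rows: 638 × 21/23 = 582.52 → 583.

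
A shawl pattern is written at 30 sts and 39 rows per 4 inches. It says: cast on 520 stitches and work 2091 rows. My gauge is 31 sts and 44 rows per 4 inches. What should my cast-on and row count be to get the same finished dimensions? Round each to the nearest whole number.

Stitches: 520 × 31/30 = 537.33 → 537.
Rows: 2091 × 44/39 = 2359.08 → 2359.

Cast on 537 stitches; work 2359 rows.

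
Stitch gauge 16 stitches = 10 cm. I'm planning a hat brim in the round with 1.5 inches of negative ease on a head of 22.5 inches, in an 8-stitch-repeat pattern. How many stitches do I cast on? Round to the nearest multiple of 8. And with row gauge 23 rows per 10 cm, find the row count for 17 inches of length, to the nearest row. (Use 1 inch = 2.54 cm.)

Finished = 22.5 − 1.5 = 21 inches.
21 inches × 2.54 = 53.34 cm.
16/10 = 1.6 sts per cm; 53.34 × 1.6 = 85.34 sts.
Nearest multiple of 8 → 88.
17 inches = 43.18 cm; × 2.3 = 99.31 → 99 rows.

Cast on 88 stitches; work 99 rows.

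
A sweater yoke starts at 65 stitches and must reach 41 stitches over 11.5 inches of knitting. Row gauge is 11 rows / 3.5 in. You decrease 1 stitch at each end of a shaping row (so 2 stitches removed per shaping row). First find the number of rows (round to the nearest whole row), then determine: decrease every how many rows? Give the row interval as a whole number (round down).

Rows = 11.5 × 3.143 = 36.1 → 36 rows.
Stitches to remove: 24 → 12 shaping rows (at 2 st each).
36 / 12 = 3.00 → every 3 rows.

Decrease every 3rd row.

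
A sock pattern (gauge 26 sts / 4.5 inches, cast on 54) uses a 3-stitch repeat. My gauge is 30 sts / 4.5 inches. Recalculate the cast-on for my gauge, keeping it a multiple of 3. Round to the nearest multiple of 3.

54 × 30 / 26 = 62.31.
Nearest multiple of 3: 63.

CO 63 sts.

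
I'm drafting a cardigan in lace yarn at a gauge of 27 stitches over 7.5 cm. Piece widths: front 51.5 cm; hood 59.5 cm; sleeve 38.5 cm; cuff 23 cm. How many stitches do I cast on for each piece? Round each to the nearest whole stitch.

front 185; hood 214; sleeve 139; cuff 83.

Rate = 27/7.5 = 3.6 sts per cm.
front: 51.5 × 3.6 = 185.40 → 185.
hood: 59.5 × 3.6 = 214.20 → 214.
sleeve: 38.5 × 3.6 = 138.60 → 139.
cuff: 23 × 3.6 = 82.80 → 83.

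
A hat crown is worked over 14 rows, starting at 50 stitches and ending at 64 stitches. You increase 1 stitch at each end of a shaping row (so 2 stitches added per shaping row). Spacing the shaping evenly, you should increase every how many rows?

Stitches to add: |64 − 50| = 14.
Shaping rows needed: 14 / 2 = 7.
14 rows / 7 = every 2 rows.

Increase every 2nd row.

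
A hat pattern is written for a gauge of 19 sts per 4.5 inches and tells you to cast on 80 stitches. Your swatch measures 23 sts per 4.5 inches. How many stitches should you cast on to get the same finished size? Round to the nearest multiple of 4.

CO 96 sts.

Scale factor = 23 / 19 = 1.211.
80 × 23 / 19 = 96.84 sts.
→ 96 sts.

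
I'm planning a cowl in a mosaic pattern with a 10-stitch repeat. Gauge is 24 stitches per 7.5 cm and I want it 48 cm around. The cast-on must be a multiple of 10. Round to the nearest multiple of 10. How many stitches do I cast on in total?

24 / 7.5 = 3.2 sts per cm.
48 × 3.2 = 153.60 sts.
Nearest multiple of 10: 150.

Cast on 150 stitches.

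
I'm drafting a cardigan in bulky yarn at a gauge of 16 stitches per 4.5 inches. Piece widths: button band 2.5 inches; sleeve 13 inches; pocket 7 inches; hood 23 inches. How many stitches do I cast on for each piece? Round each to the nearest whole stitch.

button band 9; sleeve 46; pocket 25; hood 82.

Rate = 16/4.5 = 3.556 sts per in.
button band: 2.5 × 3.556 = 8.89 → 9.
sleeve: 13 × 3.556 = 46.22 → 46.
pocket: 7 × 3.556 = 24.89 → 25.
hood: 23 × 3.556 = 81.78 → 82.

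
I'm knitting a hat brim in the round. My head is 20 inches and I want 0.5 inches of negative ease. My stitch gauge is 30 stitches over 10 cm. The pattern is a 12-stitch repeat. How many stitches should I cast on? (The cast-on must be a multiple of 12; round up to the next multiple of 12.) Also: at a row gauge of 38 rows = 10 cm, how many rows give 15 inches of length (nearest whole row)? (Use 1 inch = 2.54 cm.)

Finished = 20 − 0.5 = 19.5 inches.
19.5 inches × 2.54 = 49.53 cm.
30/10 = 3 sts per cm; 49.53 × 3 = 148.59 sts.
Next multiple of 12 → 156.
15 inches = 38.10 cm; × 3.8 = 144.78 → 145 rows.

Cast on 156 stitches; work 145 rows.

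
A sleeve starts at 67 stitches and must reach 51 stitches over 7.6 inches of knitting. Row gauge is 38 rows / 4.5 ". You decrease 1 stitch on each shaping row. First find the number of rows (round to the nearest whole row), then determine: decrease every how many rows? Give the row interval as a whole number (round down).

Rows = 7.6 × 8.444 = 64.2 → 64 rows.
Stitches to remove: 16 → 16 shaping rows (at 1 st each).
64 / 16 = 4.00 → every 4 rows.

Decrease every 4th row.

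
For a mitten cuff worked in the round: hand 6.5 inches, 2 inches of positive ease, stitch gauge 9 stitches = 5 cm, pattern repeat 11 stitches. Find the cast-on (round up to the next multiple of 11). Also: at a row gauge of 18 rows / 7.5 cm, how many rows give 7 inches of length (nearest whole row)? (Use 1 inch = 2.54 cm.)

Finished = 6.5 + 2 = 8.5 inches.
8.5 inches × 2.54 = 21.59 cm.
9/5 = 1.8 sts per cm; 21.59 × 1.8 = 38.86 sts.
Next multiple of 11 → 44.
7 inches = 17.78 cm; × 2.4 = 42.67 → 43 rows.

Cast on 44 stitches; work 43 rows.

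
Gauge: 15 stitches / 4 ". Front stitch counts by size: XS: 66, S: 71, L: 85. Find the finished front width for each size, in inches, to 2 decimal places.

XS 17.60 inches; S 18.93 inches; L 22.67 inches.

15/4 = 3.75 sts per in.
XS: 66 / 3.75 = 17.600 → 17.60 in.
S: 71 / 3.75 = 18.933 → 18.93 in.
L: 85 / 3.75 = 22.667 → 22.67 in.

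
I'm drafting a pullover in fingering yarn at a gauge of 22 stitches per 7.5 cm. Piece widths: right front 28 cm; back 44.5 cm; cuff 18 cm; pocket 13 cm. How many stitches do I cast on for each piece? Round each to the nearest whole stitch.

right front 82; back 131; cuff 53; pocket 38.

Rate = 22/7.5 = 2.933 sts per cm.
right front: 28 × 2.933 = 82.13 → 82.
back: 44.5 × 2.933 = 130.53 → 131.
cuff: 18 × 2.933 = 52.80 → 53.
pocket: 13 × 2.933 = 38.13 → 38.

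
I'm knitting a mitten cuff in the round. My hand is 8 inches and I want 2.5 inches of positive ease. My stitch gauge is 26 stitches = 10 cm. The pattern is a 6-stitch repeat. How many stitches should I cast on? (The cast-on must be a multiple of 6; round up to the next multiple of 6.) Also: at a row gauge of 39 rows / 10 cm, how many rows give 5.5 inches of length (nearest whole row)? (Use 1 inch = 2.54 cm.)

Finished = 8 + 2.5 = 10.5 inches.
10.5 inches × 2.54 = 26.67 cm.
26/10 = 2.6 sts per cm; 26.67 × 2.6 = 69.34 sts.
Next multiple of 6 → 72.
5.5 inches = 13.97 cm; × 3.9 = 54.48 → 54 rows.

Cast on 72 stitches; work 54 rows.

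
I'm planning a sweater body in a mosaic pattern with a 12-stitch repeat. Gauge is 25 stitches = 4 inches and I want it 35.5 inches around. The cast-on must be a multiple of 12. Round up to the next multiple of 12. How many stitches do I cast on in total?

Cast on 228 stitches.

25 / 4 = 6.25 sts per inch.
35.5 × 6.25 = 221.88 sts.
Next multiple of 12: 228.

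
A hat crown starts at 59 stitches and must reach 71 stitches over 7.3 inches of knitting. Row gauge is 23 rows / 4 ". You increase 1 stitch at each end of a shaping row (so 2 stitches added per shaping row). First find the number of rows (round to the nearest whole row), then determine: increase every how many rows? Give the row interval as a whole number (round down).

Rows = 7.3 × 5.75 = 42.0 → 42 rows.
Stitches to add: 12 → 6 shaping rows (at 2 st each).
42 / 6 = 7.00 → every 7 rows.

Increase every 7th row.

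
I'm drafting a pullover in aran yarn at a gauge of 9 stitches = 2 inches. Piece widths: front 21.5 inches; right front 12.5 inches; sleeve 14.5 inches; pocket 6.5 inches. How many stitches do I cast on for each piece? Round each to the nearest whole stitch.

Rate = 9/2 = 4.5 sts per in.
front: 21.5 × 4.5 = 96.75 → 97.
right front: 12.5 × 4.5 = 56.25 → 56.
sleeve: 14.5 × 4.5 = 65.25 → 65.
pocket: 6.5 × 4.5 = 29.25 → 29.

front 97; right front 56; sleeve 65; pocket 29.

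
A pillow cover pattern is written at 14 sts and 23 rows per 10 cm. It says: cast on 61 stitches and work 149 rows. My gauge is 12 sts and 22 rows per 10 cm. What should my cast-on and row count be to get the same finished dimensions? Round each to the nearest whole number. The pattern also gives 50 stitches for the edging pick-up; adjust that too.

Cast on 52 stitches; work 143 rows; edging pick-up 43 stitches.

Stitches: 61 × 12/14 = 52.29 → 52.
Rows: 149 × 22/23 = 142.52 → 143.
edging pick-up: 50 × 12/14 = 42.86 → 43.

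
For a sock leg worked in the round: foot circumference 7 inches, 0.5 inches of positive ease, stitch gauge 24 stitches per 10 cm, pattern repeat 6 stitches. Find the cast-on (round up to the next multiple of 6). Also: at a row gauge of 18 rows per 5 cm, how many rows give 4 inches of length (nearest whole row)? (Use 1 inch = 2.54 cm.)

Cast on 48 stitches; work 37 rows.

Finished = 7 + 0.5 = 7.5 inches.
7.5 inches × 2.54 = 19.05 cm.
24/10 = 2.4 sts per cm; 19.05 × 2.4 = 45.72 sts.
Next multiple of 6 → 48.
4 inches = 10.16 cm; × 3.6 = 36.58 → 37 rows.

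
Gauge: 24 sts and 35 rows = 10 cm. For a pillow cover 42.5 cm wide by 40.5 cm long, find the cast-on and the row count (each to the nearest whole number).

Cast on 102 stitches and work 142 rows.

Stitch gauge = 24/10 = 2.4 sts/cm; 42.5 × 2.4 = 102.00 → 102 sts.
Row gauge = 35/10 = 3.5 rows/cm; 40.5 × 3.5 = 141.75 → 142 rows.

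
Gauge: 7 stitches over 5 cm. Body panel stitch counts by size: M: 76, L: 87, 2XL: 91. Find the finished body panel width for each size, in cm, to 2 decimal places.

M 54.29 cm; L 62.14 cm; 2XL 65.00 cm.

7/5 = 1.4 sts per cm.
M: 76 / 1.4 = 54.286 → 54.29 cm.
L: 87 / 1.4 = 62.143 → 62.14 cm.
2XL: 91 / 1.4 = 65.000 → 65.00 cm.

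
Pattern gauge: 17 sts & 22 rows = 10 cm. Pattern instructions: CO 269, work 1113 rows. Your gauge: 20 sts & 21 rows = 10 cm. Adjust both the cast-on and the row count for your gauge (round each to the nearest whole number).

Cast on 316 stitches; work 1062 rows.

Stitches: 269 × 20/17 = 316.47 → 316.
Rows: 1113 × 21/22 = 1062.41 → 1062.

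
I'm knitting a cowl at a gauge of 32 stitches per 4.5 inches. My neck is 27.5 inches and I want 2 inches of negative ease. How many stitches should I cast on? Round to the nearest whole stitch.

Cast on 181 stitches.

Finished = 27.5 − 2 = 25.5 in.
32 / 4.5 = 7.111 sts per inch.
25.50 × 7.111 = 181.33 sts.
→ 181 sts.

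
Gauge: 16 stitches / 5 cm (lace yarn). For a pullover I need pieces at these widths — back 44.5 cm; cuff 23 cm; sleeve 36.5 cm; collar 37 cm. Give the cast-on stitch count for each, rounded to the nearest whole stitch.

back 142; cuff 74; sleeve 117; collar 118.

Rate = 16/5 = 3.2 sts per cm.
back: 44.5 × 3.2 = 142.40 → 142.
cuff: 23 × 3.2 = 73.60 → 74.
sleeve: 36.5 × 3.2 = 116.80 → 117.
collar: 37 × 3.2 = 118.40 → 118.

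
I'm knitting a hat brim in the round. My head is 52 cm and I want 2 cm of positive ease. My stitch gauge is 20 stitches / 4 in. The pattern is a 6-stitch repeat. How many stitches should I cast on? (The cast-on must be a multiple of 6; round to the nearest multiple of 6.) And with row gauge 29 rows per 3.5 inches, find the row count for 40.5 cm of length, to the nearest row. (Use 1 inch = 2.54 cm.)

Finished = 52 + 2 = 54 cm.
54 cm × 1/2.54 = 21.26 inches.
20/4 = 5 sts per in; 21.26 × 5 = 106.30 sts.
Nearest multiple of 6 → 108.
40.5 cm = 15.94 inches; × 8.286 = 132.11 → 132 rows.

Cast on 108 stitches; work 132 rows.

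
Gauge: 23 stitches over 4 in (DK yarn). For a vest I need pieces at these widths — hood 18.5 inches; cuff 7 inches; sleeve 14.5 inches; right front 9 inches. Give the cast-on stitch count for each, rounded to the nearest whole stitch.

hood 106; cuff 40; sleeve 83; right front 52.

Rate = 23/4 = 5.75 sts per in.
hood: 18.5 × 5.75 = 106.38 → 106.
cuff: 7 × 5.75 = 40.25 → 40.
sleeve: 14.5 × 5.75 = 83.38 → 83.
right front: 9 × 5.75 = 51.75 → 52.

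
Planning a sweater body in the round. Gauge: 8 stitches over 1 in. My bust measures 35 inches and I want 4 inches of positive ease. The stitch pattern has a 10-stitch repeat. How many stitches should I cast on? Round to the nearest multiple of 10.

Finished = 35 + 4 = 39 inches.
8 / 1 = 8 sts/in.
39 × 8 = 312.00 sts.
Nearest multiple of 10: 310.

Cast on 310 stitches.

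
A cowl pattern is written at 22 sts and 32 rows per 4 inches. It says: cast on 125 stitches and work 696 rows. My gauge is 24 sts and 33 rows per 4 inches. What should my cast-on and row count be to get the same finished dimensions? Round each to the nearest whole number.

Cast on 136 stitches; work 718 rows.

Stitches: 125 × 24/22 = 136.36 → 136.
Rows: 696 × 33/32 = 717.75 → 718.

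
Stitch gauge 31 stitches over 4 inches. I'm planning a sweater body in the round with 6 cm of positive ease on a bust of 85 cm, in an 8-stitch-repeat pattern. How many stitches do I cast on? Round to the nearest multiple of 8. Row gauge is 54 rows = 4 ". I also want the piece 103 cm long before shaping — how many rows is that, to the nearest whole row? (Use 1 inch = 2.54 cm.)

Finished = 85 + 6 = 91 cm.
91 cm × 1/2.54 = 35.83 inches.
31/4 = 7.75 sts per in; 35.83 × 7.75 = 277.66 sts.
Nearest multiple of 8 → 280.
103 cm = 40.55 inches; × 13.5 = 547.44 → 547 rows.

Cast on 280 stitches; work 547 rows.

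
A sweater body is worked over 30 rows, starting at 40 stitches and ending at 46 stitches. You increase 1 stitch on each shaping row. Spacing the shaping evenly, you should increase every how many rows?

Increase every 5th row.

Stitches to add: |46 − 40| = 6.
Shaping rows needed: 6 / 1 = 6.
30 rows / 6 = every 5 rows.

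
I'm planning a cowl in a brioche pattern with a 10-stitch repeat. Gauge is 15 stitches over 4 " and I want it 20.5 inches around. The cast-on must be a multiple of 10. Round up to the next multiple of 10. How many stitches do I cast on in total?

15 / 4 = 3.75 sts per inch.
20.5 × 3.75 = 76.88 sts.
Next multiple of 10: 80.

Cast on 80 stitches.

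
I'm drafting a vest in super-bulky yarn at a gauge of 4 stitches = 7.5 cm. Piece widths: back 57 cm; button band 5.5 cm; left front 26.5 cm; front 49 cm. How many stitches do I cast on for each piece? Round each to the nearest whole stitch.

Rate = 4/7.5 = 0.533 sts per cm.
back: 57 × 0.533 = 30.40 → 30.
button band: 5.5 × 0.533 = 2.93 → 3.
left front: 26.5 × 0.533 = 14.13 → 14.
front: 49 × 0.533 = 26.13 → 26.

back 30; button band 3; left front 14; front 26.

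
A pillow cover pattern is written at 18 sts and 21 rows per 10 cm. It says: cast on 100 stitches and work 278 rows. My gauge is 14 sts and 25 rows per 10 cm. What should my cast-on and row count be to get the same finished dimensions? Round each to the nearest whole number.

Cast on 78 stitches; work 331 rows.

Stitches: 100 × 14/18 = 77.78 → 78.
Rows: 278 × 25/21 = 330.95 → 331.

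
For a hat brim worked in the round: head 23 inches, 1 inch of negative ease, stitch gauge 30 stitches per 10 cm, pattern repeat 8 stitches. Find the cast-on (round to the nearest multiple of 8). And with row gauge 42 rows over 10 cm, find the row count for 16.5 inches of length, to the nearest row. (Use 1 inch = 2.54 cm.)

Cast on 168 stitches; work 176 rows.

Finished = 23 − 1 = 22 inches.
22 inches × 2.54 = 55.88 cm.
30/10 = 3 sts per cm; 55.88 × 3 = 167.64 sts.
Nearest multiple of 8 → 168.
16.5 inches = 41.91 cm; × 4.2 = 176.02 → 176 rows.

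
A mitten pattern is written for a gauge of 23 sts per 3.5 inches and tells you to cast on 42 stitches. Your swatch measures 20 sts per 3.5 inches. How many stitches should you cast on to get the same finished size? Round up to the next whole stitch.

Cast on 37 stitches.

Scale factor = 20 / 23 = 0.870.
42 × 20 / 23 = 36.52 sts.
→ 37 sts.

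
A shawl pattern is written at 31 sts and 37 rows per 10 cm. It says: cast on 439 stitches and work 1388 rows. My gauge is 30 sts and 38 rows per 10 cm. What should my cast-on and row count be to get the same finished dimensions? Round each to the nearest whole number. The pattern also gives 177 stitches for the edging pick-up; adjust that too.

Cast on 425 stitches; work 1426 rows; edging pick-up 171 stitches.

Stitches: 439 × 30/31 = 424.84 → 425.
Rows: 1388 × 38/37 = 1425.51 → 1426.
edging pick-up: 177 × 30/31 = 171.29 → 171.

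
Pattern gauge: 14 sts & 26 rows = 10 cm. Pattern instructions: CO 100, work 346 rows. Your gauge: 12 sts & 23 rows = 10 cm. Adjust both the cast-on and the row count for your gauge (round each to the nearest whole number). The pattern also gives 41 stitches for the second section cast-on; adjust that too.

Stitches: 100 × 12/14 = 85.71 → 86.
Rows: 346 × 23/26 = 306.08 → 306.
second section cast-on: 41 × 12/14 = 35.14 → 35.

Cast on 86 stitches; work 306 rows; second section cast-on 35 stitches.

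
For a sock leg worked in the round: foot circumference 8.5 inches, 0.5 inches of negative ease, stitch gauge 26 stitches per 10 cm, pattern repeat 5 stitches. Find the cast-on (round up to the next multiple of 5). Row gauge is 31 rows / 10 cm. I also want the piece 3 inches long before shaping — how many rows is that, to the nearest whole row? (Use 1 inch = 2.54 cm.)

Finished = 8.5 − 0.5 = 8 inches.
8 inches × 2.54 = 20.32 cm.
26/10 = 2.6 sts per cm; 20.32 × 2.6 = 52.83 sts.
Next multiple of 5 → 55.
3 inches = 7.62 cm; × 3.1 = 23.62 → 24 rows.

Cast on 55 stitches; work 24 rows.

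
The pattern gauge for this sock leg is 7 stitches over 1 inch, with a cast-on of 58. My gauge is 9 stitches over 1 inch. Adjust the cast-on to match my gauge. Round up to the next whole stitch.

Scale factor = 9 / 7 = 1.286.
58 × 9 / 7 = 74.57 sts.
→ 75 sts.

Cast on 75 stitches.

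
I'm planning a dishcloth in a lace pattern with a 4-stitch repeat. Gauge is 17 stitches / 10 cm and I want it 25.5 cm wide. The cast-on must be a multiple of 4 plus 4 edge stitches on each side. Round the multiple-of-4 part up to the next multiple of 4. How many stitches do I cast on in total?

17 / 10 = 1.7 sts per cm.
25.5 × 1.7 = 43.35 sts.
Less 8 edge sts → 35.35 for the repeat.
Next multiple of 4: 36.
Add back 8 edge sts → 44.

44 stitches.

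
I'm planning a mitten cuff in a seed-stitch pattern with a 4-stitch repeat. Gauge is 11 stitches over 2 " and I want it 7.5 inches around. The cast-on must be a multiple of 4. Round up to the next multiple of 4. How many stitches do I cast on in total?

11 / 2 = 5.5 sts per inch.
7.5 × 5.5 = 41.25 sts.
Next multiple of 4: 44.

Cast on 44 stitches.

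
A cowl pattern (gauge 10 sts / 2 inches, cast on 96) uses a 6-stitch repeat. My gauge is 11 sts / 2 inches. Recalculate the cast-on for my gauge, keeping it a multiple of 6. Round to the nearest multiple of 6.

96 × 11 / 10 = 105.60.
Nearest multiple of 6: 108.

108 stitches.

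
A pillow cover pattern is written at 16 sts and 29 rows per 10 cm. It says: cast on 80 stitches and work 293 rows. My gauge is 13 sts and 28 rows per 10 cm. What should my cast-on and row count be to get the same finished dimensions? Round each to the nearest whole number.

Cast on 65 stitches; work 283 rows.

Stitches: 80 × 13/16 = 65.00 → 65.
Rows: 293 × 28/29 = 282.90 → 283.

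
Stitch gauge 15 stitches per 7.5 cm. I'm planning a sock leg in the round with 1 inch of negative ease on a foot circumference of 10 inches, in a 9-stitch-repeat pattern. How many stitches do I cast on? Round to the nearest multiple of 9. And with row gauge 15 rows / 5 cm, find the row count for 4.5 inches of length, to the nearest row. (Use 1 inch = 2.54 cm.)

Cast on 45 stitches; work 34 rows.

Finished = 10 − 1 = 9 inches.
9 inches × 2.54 = 22.86 cm.
15/7.5 = 2 sts per cm; 22.86 × 2 = 45.72 sts.
Nearest multiple of 9 → 45.
4.5 inches = 11.43 cm; × 3 = 34.29 → 34 rows.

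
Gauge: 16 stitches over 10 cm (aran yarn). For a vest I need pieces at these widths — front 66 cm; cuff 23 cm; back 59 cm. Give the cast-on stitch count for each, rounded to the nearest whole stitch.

front 106; cuff 37; back 94.

Rate = 16/10 = 1.6 sts per cm.
front: 66 × 1.6 = 105.60 → 106.
cuff: 23 × 1.6 = 36.80 → 37.
back: 59 × 1.6 = 94.40 → 94.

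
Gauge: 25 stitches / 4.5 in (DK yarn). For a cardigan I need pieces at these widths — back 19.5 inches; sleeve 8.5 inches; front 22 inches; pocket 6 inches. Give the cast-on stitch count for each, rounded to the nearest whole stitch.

Rate = 25/4.5 = 5.556 sts per in.
back: 19.5 × 5.556 = 108.33 → 108.
sleeve: 8.5 × 5.556 = 47.22 → 47.
front: 22 × 5.556 = 122.22 → 122.
pocket: 6 × 5.556 = 33.33 → 33.

back 108; sleeve 47; front 122; pocket 33.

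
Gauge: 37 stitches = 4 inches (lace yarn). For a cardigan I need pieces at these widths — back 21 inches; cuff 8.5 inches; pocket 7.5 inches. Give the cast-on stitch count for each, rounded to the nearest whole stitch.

Rate = 37/4 = 9.25 sts per in.
back: 21 × 9.25 = 194.25 → 194.
cuff: 8.5 × 9.25 = 78.62 → 79.
pocket: 7.5 × 9.25 = 69.38 → 69.

back 194; cuff 79; pocket 69.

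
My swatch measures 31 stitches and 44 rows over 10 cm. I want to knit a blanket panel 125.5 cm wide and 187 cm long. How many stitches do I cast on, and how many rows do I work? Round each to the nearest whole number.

Stitch gauge = 31/10 = 3.1 sts/cm; 125.5 × 3.1 = 389.05 → 389 sts.
Row gauge = 44/10 = 4.4 rows/cm; 187 × 4.4 = 822.80 → 823 rows.

Cast on 389 stitches and work 823 rows.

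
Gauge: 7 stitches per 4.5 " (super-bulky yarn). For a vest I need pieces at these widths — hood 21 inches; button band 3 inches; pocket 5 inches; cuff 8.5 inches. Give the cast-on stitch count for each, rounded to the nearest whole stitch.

hood 33; button band 5; pocket 8; cuff 13.

Rate = 7/4.5 = 1.556 sts per in.
hood: 21 × 1.556 = 32.67 → 33.
button band: 3 × 1.556 = 4.67 → 5.
pocket: 5 × 1.556 = 7.78 → 8.
cuff: 8.5 × 1.556 = 13.22 → 13.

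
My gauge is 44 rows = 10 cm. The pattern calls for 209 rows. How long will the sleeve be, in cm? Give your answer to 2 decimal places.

44 rows / 10 cm = 4.4 rows per cm.
209 / 4.4 = 47.500 cm.

47.50 cm.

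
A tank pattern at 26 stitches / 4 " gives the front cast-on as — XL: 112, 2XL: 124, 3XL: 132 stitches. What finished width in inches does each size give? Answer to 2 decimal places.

26/4 = 6.5 sts per in.
XL: 112 / 6.5 = 17.231 → 17.23 in.
2XL: 124 / 6.5 = 19.077 → 19.08 in.
3XL: 132 / 6.5 = 20.308 → 20.31 in.

XL 17.23 inches; 2XL 19.08 inches; 3XL 20.31 inches.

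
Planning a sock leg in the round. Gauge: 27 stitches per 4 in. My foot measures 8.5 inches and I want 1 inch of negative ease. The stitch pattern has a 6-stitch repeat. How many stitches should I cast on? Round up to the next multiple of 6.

Finished = 8.5 − 1 = 7.5 inches.
27 / 4 = 6.75 sts/in.
7.5 × 6.75 = 50.62 sts.
Next multiple of 6: 54.

CO 54 sts.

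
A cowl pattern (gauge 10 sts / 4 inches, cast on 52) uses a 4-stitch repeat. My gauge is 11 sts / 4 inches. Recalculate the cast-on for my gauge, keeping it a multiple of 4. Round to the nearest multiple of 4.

52 × 11 / 10 = 57.20.
Nearest multiple of 4: 56.

56 stitches.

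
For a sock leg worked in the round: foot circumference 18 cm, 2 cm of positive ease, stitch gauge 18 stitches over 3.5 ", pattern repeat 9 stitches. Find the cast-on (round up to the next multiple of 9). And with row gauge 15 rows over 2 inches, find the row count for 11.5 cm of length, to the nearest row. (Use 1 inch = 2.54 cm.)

Finished = 18 + 2 = 20 cm.
20 cm × 1/2.54 = 7.87 inches.
18/3.5 = 5.143 sts per in; 7.87 × 5.143 = 40.49 sts.
Next multiple of 9 → 45.
11.5 cm = 4.53 inches; × 7.5 = 33.96 → 34 rows.

Cast on 45 stitches; work 34 rows.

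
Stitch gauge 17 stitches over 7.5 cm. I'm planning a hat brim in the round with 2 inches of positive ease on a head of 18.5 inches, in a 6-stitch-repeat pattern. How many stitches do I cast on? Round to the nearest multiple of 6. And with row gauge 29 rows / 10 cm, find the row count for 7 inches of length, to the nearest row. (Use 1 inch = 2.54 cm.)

Finished = 18.5 + 2 = 20.5 inches.
20.5 inches × 2.54 = 52.07 cm.
17/7.5 = 2.267 sts per cm; 52.07 × 2.267 = 118.03 sts.
Nearest multiple of 6 → 120.
7 inches = 17.78 cm; × 2.9 = 51.56 → 52 rows.

Cast on 120 stitches; work 52 rows.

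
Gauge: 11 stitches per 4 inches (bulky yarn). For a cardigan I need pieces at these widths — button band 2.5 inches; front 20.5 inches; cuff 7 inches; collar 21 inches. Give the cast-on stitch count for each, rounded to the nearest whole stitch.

button band 7; front 56; cuff 19; collar 58.

Rate = 11/4 = 2.75 sts per in.
button band: 2.5 × 2.75 = 6.88 → 7.
front: 20.5 × 2.75 = 56.38 → 56.
cuff: 7 × 2.75 = 19.25 → 19.
collar: 21 × 2.75 = 57.75 → 58.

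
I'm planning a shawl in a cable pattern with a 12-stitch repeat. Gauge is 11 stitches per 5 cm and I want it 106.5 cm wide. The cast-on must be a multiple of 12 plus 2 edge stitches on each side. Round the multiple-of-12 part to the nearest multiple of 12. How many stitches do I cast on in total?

11 / 5 = 2.2 sts per cm.
106.5 × 2.2 = 234.30 sts.
Less 4 edge sts → 230.30 for the repeat.
Nearest multiple of 12: 228.
Add back 4 edge sts → 232.

CO 232 sts.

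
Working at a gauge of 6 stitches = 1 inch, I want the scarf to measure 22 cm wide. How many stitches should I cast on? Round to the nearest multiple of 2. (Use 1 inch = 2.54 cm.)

CO 52 sts.

22 cm = 8.66 in.
6 stitches / 1 in = 6 stitches per inch.
8.66 × 6 = 51.97 stitches.
Round to nearest multiple of 2 → 52.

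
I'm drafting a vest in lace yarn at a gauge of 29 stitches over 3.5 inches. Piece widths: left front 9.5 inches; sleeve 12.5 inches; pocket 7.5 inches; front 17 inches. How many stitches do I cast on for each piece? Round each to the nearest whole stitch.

left front 79; sleeve 104; pocket 62; front 141.

Rate = 29/3.5 = 8.286 sts per in.
left front: 9.5 × 8.286 = 78.71 → 79.
sleeve: 12.5 × 8.286 = 103.57 → 104.
pocket: 7.5 × 8.286 = 62.14 → 62.
front: 17 × 8.286 = 140.86 → 141.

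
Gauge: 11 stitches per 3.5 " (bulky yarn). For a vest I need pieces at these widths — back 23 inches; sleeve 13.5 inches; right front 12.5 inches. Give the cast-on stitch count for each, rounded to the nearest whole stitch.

back 72; sleeve 42; right front 39.

Rate = 11/3.5 = 3.143 sts per in.
back: 23 × 3.143 = 72.29 → 72.
sleeve: 13.5 × 3.143 = 42.43 → 42.
right front: 12.5 × 3.143 = 39.29 → 39.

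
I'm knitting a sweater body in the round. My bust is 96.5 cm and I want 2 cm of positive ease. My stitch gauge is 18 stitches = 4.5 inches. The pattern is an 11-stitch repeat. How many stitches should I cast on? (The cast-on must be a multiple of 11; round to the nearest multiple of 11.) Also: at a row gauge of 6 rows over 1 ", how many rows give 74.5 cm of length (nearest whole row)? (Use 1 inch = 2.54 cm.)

Cast on 154 stitches; work 176 rows.

Finished = 96.5 + 2 = 98.5 cm.
98.5 cm × 1/2.54 = 38.78 inches.
18/4.5 = 4 sts per in; 38.78 × 4 = 155.12 sts.
Nearest multiple of 11 → 154.
74.5 cm = 29.33 inches; × 6 = 175.98 → 176 rows.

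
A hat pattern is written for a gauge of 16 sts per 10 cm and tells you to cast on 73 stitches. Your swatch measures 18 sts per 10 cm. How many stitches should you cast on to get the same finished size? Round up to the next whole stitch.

83 stitches.

Scale factor = 18 / 16 = 1.125.
73 × 18 / 16 = 82.12 sts.
→ 83 sts.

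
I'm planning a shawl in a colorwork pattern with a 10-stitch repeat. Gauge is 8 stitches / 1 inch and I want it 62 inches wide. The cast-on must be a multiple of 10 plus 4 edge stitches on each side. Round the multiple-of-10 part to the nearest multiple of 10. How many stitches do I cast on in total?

Cast on 498 stitches.

8 / 1 = 8 sts per inch.
62 × 8 = 496.00 sts.
Less 8 edge sts → 488.00 for the repeat.
Nearest multiple of 10: 490.
Add back 8 edge sts → 498.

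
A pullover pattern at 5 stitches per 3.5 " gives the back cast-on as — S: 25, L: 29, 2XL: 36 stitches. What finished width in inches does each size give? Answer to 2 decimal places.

5/3.5 = 1.429 sts per in.
S: 25 / 1.429 = 17.500 → 17.50 in.
L: 29 / 1.429 = 20.300 → 20.30 in.
2XL: 36 / 1.429 = 25.200 → 25.20 in.

S 17.50 inches; L 20.30 inches; 2XL 25.20 inches.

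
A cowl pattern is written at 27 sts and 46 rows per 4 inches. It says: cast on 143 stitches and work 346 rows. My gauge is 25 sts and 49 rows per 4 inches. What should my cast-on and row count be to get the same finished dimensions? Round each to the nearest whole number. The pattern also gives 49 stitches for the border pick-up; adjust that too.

Stitches: 143 × 25/27 = 132.41 → 132.
Rows: 346 × 49/46 = 368.57 → 369.
border pick-up: 49 × 25/27 = 45.37 → 45.

Cast on 132 stitches; work 369 rows; border pick-up 45 stitches.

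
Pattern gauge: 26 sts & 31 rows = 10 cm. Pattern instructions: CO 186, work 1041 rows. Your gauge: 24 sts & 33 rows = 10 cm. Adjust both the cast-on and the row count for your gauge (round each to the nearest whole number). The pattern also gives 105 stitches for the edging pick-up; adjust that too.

Stitches: 186 × 24/26 = 171.69 → 172.
Rows: 1041 × 33/31 = 1108.16 → 1108.
edging pick-up: 105 × 24/26 = 96.92 → 97.

Cast on 172 stitches; work 1108 rows; edging pick-up 97 stitches.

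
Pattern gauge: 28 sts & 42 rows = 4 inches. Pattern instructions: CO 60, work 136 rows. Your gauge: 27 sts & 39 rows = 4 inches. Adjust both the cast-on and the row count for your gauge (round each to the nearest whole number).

Stitches: 60 × 27/28 = 57.86 → 58.
Rows: 136 × 39/42 = 126.29 → 126.

Cast on 58 stitches; work 126 rows.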